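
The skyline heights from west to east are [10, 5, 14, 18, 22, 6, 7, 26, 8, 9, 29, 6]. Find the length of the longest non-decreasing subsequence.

6

Track the smallest tail for each achievable length (allowing ties):
10 → extends → [10]
5 → replaces 10 → [5]
14 → extends → [5, 14]
18 → extends → [5, 14, 18]
22 → extends → [5, 14, 18, 22]
6 → replaces 14 → [5, 6, 18, 22]
7 → replaces 18 → [5, 6, 7, 22]
26 → extends → [5, 6, 7, 22, 26]
8 → replaces 22 → [5, 6, 7, 8, 26]
9 → replaces 26 → [5, 6, 7, 8, 9]
29 → extends → [5, 6, 7, 8, 9, 29]
6 → replaces 7 → [5, 6, 6, 8, 9, 29]
Six tails, so the longest non-decreasing subsequence has length 6 (e.g. 10, 14, 18, 22, 26, 29).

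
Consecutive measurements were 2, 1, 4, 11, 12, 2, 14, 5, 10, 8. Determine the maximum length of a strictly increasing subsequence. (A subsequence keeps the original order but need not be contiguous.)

5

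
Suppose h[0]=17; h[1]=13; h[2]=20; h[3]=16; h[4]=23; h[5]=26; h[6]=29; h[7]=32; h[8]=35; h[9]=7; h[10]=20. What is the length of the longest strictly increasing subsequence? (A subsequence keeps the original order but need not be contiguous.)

7

Let dp[i] be the length of the longest such subsequence ending at index i:
i:      0  1  2  3  4  5  6  7  8  9 10
h[i]:  17 13 20 16 23 26 29 32 35  7 20
dp:     1  1  2  2  3  4  5  6  7  1  3
Maximum dp value is 7.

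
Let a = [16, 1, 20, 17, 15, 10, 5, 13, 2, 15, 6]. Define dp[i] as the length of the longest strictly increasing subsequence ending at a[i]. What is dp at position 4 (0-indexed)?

2

dp[i] = 1 + max{dp[j] : j<i, a[j]<a[i]} (or 1 if no such j):
i:      0  1  2  3  4  5  6  7  8  9 10
a[i]:  16  1 20 17 15 10  5 13  2 15  6
dp:     1  1  2  2  2  2  2  3  2  4  3
At index 4 the value is 2.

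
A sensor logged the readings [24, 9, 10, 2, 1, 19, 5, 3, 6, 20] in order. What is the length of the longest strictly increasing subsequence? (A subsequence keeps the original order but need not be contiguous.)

4

Track the smallest tail for each achievable length (strict):
24 → extends → [24]
9 → replaces 24 → [9]
10 → extends → [9, 10]
2 → replaces 9 → [2, 10]
1 → replaces 2 → [1, 10]
19 → extends → [1, 10, 19]
5 → replaces 10 → [1, 5, 19]
3 → replaces 5 → [1, 3, 19]
6 → replaces 19 → [1, 3, 6]
20 → extends → [1, 3, 6, 20]
Four tails, so the longest strictly increasing subsequence has length 4 (e.g. 9, 10, 19, 20).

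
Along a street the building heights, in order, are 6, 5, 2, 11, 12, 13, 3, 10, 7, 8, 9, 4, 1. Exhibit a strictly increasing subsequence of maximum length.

2, 3, 7, 8, 9

Patience tails give the LIS length; then backtrack through the dp parents:
6 → extends → [6]
5 → replaces 6 → [5]
2 → replaces 5 → [2]
11 → extends → [2, 11]
12 → extends → [2, 11, 12]
13 → extends → [2, 11, 12, 13]
3 → replaces 11 → [2, 3, 12, 13]
10 → replaces 12 → [2, 3, 10, 13]
7 → replaces 10 → [2, 3, 7, 13]
8 → replaces 13 → [2, 3, 7, 8]
9 → extends → [2, 3, 7, 8, 9]
4 → replaces 7 → [2, 3, 4, 8, 9]
1 → replaces 2 → [1, 3, 4, 8, 9]
Length 5; one witness is 2, 3, 7, 8, 9.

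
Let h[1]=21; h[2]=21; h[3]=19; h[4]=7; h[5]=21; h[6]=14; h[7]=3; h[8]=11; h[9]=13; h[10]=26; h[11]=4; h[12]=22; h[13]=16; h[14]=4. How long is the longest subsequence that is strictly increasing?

4

Track the smallest tail for each achievable length (strict):
21 → extends → [21]
21 → already a tail → [21]
19 → replaces 21 → [19]
7 → replaces 19 → [7]
21 → extends → [7, 21]
14 → replaces 21 → [7, 14]
3 → replaces 7 → [3, 14]
11 → replaces 14 → [3, 11]
13 → extends → [3, 11, 13]
26 → extends → [3, 11, 13, 26]
4 → replaces 11 → [3, 4, 13, 26]
22 → replaces 26 → [3, 4, 13, 22]
16 → replaces 22 → [3, 4, 13, 16]
4 → already a tail → [3, 4, 13, 16]
Four tails, so the longest strictly increasing subsequence has length 4 (e.g. 7, 11, 13, 26).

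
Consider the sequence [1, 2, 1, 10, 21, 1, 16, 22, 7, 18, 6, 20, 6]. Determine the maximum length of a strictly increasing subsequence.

Let dp[i] be the length of the longest such subsequence ending at index i:
i:      1  2  3  4  5  6  7  8  9 10 11 12 13
a[i]:   1  2  1 10 21  1 16 22  7 18  6 20  6
dp:     1  2  1  3  4  1  4  5  3  5  3  6  3
Maximum dp value is 6.

6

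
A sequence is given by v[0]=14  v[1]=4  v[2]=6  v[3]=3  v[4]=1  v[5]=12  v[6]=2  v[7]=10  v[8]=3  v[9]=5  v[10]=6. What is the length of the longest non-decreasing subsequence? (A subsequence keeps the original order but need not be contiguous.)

Let dp[i] be the length of the longest such subsequence ending at index i:
i:      0  1  2  3  4  5  6  7  8  9 10
v[i]:  14  4  6  3  1 12  2 10  3  5  6
dp:     1  1  2  1  1  3  2  3  3  4  5
Maximum dp value is 5.

5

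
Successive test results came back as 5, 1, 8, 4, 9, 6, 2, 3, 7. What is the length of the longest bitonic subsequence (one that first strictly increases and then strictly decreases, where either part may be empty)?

5

inc[i] = longest strictly increasing subsequence ending at i; dec[i] = longest strictly decreasing subsequence starting at i:
i:     1 2 3 4 5 6 7 8 9
a[i]:  5 1 8 4 9 6 2 3 7
inc:   1 1 2 2 3 3 2 3 4
dec:   3 1 3 2 3 2 1 1 1
Best peak at i=5 (value 9): inc=3, dec=3, length 3+3−1 = 5.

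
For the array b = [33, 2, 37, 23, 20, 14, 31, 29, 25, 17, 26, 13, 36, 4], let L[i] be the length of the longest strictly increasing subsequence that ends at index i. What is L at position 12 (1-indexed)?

dp[i] = 1 + max{dp[j] : j<i, b[j]<b[i]} (or 1 if no such j):
i:      1  2  3  4  5  6  7  8  9 10 11 12 13 14
b[i]:  33  2 37 23 20 14 31 29 25 17 26 13 36  4
dp:     1  1  2  2  2  2  3  3  3  3  4  2  5  2
At index 12 the value is 2.

2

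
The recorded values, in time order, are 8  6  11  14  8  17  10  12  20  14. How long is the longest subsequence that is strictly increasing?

Let dp[i] be the length of the longest such subsequence ending at index i:
i:      1  2  3  4  5  6  7  8  9 10
a[i]:   8  6 11 14  8 17 10 12 20 14
dp:     1  1  2  3  2  4  3  4  5  5
Maximum dp value is 5.

5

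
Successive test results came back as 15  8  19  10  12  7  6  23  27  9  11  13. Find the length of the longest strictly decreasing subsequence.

4

Negate each value so 'decreasing' becomes 'increasing', then run patience tails on the negated sequence:
-15 → extends → [-15]
-8 → extends → [-15, -8]
-19 → replaces -15 → [-19, -8]
-10 → replaces -8 → [-19, -10]
-12 → replaces -10 → [-19, -12]
-7 → extends → [-19, -12, -7]
-6 → extends → [-19, -12, -7, -6]
-23 → replaces -19 → [-23, -12, -7, -6]
-27 → replaces -23 → [-27, -12, -7, -6]
-9 → replaces -7 → [-27, -12, -9, -6]
-11 → replaces -9 → [-27, -12, -11, -6]
-13 → replaces -12 → [-27, -13, -11, -6]
Four tails, so the longest strictly decreasing subsequence of the original has length 4.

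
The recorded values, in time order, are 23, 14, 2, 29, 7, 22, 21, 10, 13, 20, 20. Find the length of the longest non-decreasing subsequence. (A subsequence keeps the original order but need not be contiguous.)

6

Let dp[i] be the length of the longest such subsequence ending at index i:
i:      1  2  3  4  5  6  7  8  9 10 11
a[i]:  23 14  2 29  7 22 21 10 13 20 20
dp:     1  1  1  2  2  3  3  3  4  5  6
Maximum dp value is 6.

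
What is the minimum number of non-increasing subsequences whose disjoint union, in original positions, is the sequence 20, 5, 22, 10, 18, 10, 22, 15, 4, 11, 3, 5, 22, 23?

5

The minimum number of non-increasing subsequences covering a sequence equals the length of its longest strictly increasing subsequence.
LIS length is 5 (e.g. 5, 10, 18, 22, 23), so 5 piles are needed.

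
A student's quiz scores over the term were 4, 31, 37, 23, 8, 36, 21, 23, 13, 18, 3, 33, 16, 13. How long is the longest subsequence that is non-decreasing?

5

Track the smallest tail for each achievable length (allowing ties):
4 → extends → [4]
31 → extends → [4, 31]
37 → extends → [4, 31, 37]
23 → replaces 31 → [4, 23, 37]
8 → replaces 23 → [4, 8, 37]
36 → replaces 37 → [4, 8, 36]
21 → replaces 36 → [4, 8, 21]
23 → extends → [4, 8, 21, 23]
13 → replaces 21 → [4, 8, 13, 23]
18 → replaces 23 → [4, 8, 13, 18]
3 → replaces 4 → [3, 8, 13, 18]
33 → extends → [3, 8, 13, 18, 33]
16 → replaces 18 → [3, 8, 13, 16, 33]
13 → replaces 16 → [3, 8, 13, 13, 33]
Five tails, so the longest non-decreasing subsequence has length 5 (e.g. 4, 8, 21, 23, 33).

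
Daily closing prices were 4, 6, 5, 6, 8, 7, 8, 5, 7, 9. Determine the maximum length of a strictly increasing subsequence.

Track the smallest tail for each achievable length (strict):
4 → extends → [4]
6 → extends → [4, 6]
5 → replaces 6 → [4, 5]
6 → extends → [4, 5, 6]
8 → extends → [4, 5, 6, 8]
7 → replaces 8 → [4, 5, 6, 7]
8 → extends → [4, 5, 6, 7, 8]
5 → already a tail → [4, 5, 6, 7, 8]
7 → already a tail → [4, 5, 6, 7, 8]
9 → extends → [4, 5, 6, 7, 8, 9]
Six tails, so the longest strictly increasing subsequence has length 6 (e.g. 4, 5, 6, 7, 8, 9).

6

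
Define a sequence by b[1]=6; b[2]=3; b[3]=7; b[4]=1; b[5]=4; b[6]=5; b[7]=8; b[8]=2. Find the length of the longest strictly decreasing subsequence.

3

Let dp[i] be the longest strictly decreasing subsequence ending at i:
i:     1 2 3 4 5 6 7 8
b[i]:  6 3 7 1 4 5 8 2
dp:    1 2 1 3 2 2 1 3
Maximum is 3.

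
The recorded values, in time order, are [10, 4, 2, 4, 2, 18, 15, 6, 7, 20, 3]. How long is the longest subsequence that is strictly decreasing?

Negate each value so 'decreasing' becomes 'increasing', then run patience tails on the negated sequence:
-10 → extends → [-10]
-4 → extends → [-10, -4]
-2 → extends → [-10, -4, -2]
-4 → already a tail → [-10, -4, -2]
-2 → already a tail → [-10, -4, -2]
-18 → replaces -10 → [-18, -4, -2]
-15 → replaces -4 → [-18, -15, -2]
-6 → replaces -2 → [-18, -15, -6]
-7 → replaces -6 → [-18, -15, -7]
-20 → replaces -18 → [-20, -15, -7]
-3 → extends → [-20, -15, -7, -3]
Four tails, so the longest strictly decreasing subsequence of the original has length 4.

4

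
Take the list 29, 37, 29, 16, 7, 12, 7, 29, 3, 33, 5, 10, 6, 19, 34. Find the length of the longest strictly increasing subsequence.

5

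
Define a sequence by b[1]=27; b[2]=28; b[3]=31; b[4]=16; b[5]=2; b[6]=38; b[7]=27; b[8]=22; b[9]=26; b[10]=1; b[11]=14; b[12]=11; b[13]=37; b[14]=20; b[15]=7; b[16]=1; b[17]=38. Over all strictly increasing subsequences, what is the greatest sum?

161

Let S[i] be the best sum of a strictly increasing subsequence ending at i:
i:       1   2   3   4   5   6   7   8   9  10  11  12  13  14  15  16  17
b[i]:   27  28  31  16   2  38  27  22  26   1  14  11  37  20   7   1  38
S:      27  55  86  16   2 124  43  38  64   1  16  13 123  36   9   1 161
Maximum is 161 (e.g. 27 + 28 + 31 + 37 + 38).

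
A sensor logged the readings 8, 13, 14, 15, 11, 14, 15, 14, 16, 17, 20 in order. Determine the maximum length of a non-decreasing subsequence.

8

Let dp[i] be the length of the longest such subsequence ending at index i:
i:      1  2  3  4  5  6  7  8  9 10 11
a[i]:   8 13 14 15 11 14 15 14 16 17 20
dp:     1  2  3  4  2  4  5  5  6  7  8
Maximum dp value is 8.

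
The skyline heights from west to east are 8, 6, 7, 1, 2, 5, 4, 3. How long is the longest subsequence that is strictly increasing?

3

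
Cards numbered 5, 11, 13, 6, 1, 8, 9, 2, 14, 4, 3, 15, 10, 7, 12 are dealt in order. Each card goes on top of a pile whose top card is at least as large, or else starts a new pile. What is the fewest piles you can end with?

Place each on the leftmost legal pile:
5 → new pile 1 (tops now [5])
11 → new pile 2 (tops now [5, 11])
13 → new pile 3 (tops now [5, 11, 13])
6 → pile 2 (tops now [5, 6, 13])
1 → pile 1 (tops now [1, 6, 13])
8 → pile 3 (tops now [1, 6, 8])
9 → new pile 4 (tops now [1, 6, 8, 9])
2 → pile 2 (tops now [1, 2, 8, 9])
14 → new pile 5 (tops now [1, 2, 8, 9, 14])
4 → pile 3 (tops now [1, 2, 4, 9, 14])
3 → pile 3 (tops now [1, 2, 3, 9, 14])
15 → new pile 6 (tops now [1, 2, 3, 9, 14, 15])
10 → pile 5 (tops now [1, 2, 3, 9, 10, 15])
7 → pile 4 (tops now [1, 2, 3, 7, 10, 15])
12 → pile 6 (tops now [1, 2, 3, 7, 10, 12])
Six piles.

6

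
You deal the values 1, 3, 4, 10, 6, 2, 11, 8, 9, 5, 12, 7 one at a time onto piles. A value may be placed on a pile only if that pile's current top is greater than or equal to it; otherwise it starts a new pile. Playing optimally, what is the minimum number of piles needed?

7

The minimum number of non-increasing subsequences covering a sequence equals the length of its longest strictly increasing subsequence.
LIS length is 7 (e.g. 1, 3, 4, 6, 8, 9, 12), so 7 piles are needed.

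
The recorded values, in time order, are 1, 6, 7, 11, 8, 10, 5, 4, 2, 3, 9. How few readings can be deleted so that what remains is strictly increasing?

Fewest deletions = n − (longest strictly increasing subsequence).
Patience tails:
1 → extends → [1]
6 → extends → [1, 6]
7 → extends → [1, 6, 7]
11 → extends → [1, 6, 7, 11]
8 → replaces 11 → [1, 6, 7, 8]
10 → extends → [1, 6, 7, 8, 10]
5 → replaces 6 → [1, 5, 7, 8, 10]
4 → replaces 5 → [1, 4, 7, 8, 10]
2 → replaces 4 → [1, 2, 7, 8, 10]
3 → replaces 7 → [1, 2, 3, 8, 10]
9 → replaces 10 → [1, 2, 3, 8, 9]
Longest strictly increasing subsequence has length 5, so deletions = 11 − 5 = 6.

6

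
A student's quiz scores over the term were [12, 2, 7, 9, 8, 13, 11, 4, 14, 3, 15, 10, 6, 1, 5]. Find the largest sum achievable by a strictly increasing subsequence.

Let S[i] be the best sum of a strictly increasing subsequence ending at i:
i:      1  2  3  4  5  6  7  8  9 10 11 12 13 14 15
a[i]:  12  2  7  9  8 13 11  4 14  3 15 10  6  1  5
S:     12  2  9 18 17 31 29  6 45  5 60 28 12  1 11
Maximum is 60 (e.g. 2 + 7 + 9 + 13 + 14 + 15).

60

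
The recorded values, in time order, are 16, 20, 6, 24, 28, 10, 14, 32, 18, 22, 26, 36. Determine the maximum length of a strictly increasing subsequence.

7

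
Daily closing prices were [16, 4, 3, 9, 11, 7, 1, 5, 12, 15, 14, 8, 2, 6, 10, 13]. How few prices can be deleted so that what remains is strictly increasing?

Fewest deletions = n − (longest strictly increasing subsequence).
i:      1  2  3  4  5  6  7  8  9 10 11 12 13 14 15 16
a[i]:  16  4  3  9 11  7  1  5 12 15 14  8  2  6 10 13
dp:     1  1  1  2  3  2  1  2  4  5  5  3  2  3  4  5
max dp = 5, so deletions = 16 − 5 = 11.

11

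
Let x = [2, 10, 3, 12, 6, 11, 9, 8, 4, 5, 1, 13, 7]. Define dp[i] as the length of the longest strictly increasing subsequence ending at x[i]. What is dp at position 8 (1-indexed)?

dp[i] = 1 + max{dp[j] : j<i, x[j]<x[i]} (or 1 if no such j):
i:      1  2  3  4  5  6  7  8  9 10 11 12 13
x[i]:   2 10  3 12  6 11  9  8  4  5  1 13  7
dp:     1  2  2  3  3  4  4  4  3  4  1  5  5
At index 8 the value is 4.

4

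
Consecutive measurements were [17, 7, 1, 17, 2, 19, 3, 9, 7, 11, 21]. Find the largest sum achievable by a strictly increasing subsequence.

64

Let S[i] be the best sum of a strictly increasing subsequence ending at i:
i:      1  2  3  4  5  6  7  8  9 10 11
a[i]:  17  7  1 17  2 19  3  9  7 11 21
S:     17  7  1 24  3 43  6 16 13 27 64
Maximum is 64 (e.g. 7 + 17 + 19 + 21).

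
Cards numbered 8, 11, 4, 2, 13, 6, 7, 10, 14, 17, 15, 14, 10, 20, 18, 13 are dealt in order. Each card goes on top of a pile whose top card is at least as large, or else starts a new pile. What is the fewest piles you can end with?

7

Place each on the leftmost legal pile:
8 → new pile 1 (tops now [8])
11 → new pile 2 (tops now [8, 11])
4 → pile 1 (tops now [4, 11])
2 → pile 1 (tops now [2, 11])
13 → new pile 3 (tops now [2, 11, 13])
6 → pile 2 (tops now [2, 6, 13])
7 → pile 3 (tops now [2, 6, 7])
10 → new pile 4 (tops now [2, 6, 7, 10])
14 → new pile 5 (tops now [2, 6, 7, 10, 14])
17 → new pile 6 (tops now [2, 6, 7, 10, 14, 17])
15 → pile 6 (tops now [2, 6, 7, 10, 14, 15])
14 → pile 5 (tops now [2, 6, 7, 10, 14, 15])
10 → pile 4 (tops now [2, 6, 7, 10, 14, 15])
20 → new pile 7 (tops now [2, 6, 7, 10, 14, 15, 20])
18 → pile 7 (tops now [2, 6, 7, 10, 14, 15, 18])
13 → pile 5 (tops now [2, 6, 7, 10, 13, 15, 18])
Seven piles.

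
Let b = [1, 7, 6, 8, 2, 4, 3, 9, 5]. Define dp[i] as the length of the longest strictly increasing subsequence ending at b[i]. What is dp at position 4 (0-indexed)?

dp[i] = 1 + max{dp[j] : j<i, b[j]<b[i]} (or 1 if no such j):
i:     0 1 2 3 4 5 6 7 8
b[i]:  1 7 6 8 2 4 3 9 5
dp:    1 2 2 3 2 3 3 4 4
At index 4 the value is 2.

2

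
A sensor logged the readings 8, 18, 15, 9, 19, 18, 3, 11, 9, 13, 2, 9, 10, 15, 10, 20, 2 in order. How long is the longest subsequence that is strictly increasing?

6

Let dp[i] be the length of the longest such subsequence ending at index i:
i:      1  2  3  4  5  6  7  8  9 10 11 12 13 14 15 16 17
a[i]:   8 18 15  9 19 18  3 11  9 13  2  9 10 15 10 20  2
dp:     1  2  2  2  3  3  1  3  2  4  1  2  3  5  3  6  1
Maximum dp value is 6.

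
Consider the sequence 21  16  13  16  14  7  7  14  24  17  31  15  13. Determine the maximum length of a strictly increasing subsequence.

4

Let dp[i] be the length of the longest such subsequence ending at index i:
i:      1  2  3  4  5  6  7  8  9 10 11 12 13
a[i]:  21 16 13 16 14  7  7 14 24 17 31 15 13
dp:     1  1  1  2  2  1  1  2  3  3  4  3  2
Maximum dp value is 4.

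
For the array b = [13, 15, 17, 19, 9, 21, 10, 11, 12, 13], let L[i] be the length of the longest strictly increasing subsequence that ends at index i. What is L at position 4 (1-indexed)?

4

dp[i] = 1 + max{dp[j] : j<i, b[j]<b[i]} (or 1 if no such j):
i:      1  2  3  4  5  6  7  8  9 10
b[i]:  13 15 17 19  9 21 10 11 12 13
dp:     1  2  3  4  1  5  2  3  4  5
At index 4 the value is 4.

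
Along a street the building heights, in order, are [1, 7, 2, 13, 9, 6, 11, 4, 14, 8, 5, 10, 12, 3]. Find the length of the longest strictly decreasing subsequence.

Negate each value so 'decreasing' becomes 'increasing', then run patience tails on the negated sequence:
-1 → extends → [-1]
-7 → replaces -1 → [-7]
-2 → extends → [-7, -2]
-13 → replaces -7 → [-13, -2]
-9 → replaces -2 → [-13, -9]
-6 → extends → [-13, -9, -6]
-11 → replaces -9 → [-13, -11, -6]
-4 → extends → [-13, -11, -6, -4]
-14 → replaces -13 → [-14, -11, -6, -4]
-8 → replaces -6 → [-14, -11, -8, -4]
-5 → replaces -4 → [-14, -11, -8, -5]
-10 → replaces -8 → [-14, -11, -10, -5]
-12 → replaces -11 → [-14, -12, -10, -5]
-3 → extends → [-14, -12, -10, -5, -3]
Five tails, so the longest strictly decreasing subsequence of the original has length 5.

5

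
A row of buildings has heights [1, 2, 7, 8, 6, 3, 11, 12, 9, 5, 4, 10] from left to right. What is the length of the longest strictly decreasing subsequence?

4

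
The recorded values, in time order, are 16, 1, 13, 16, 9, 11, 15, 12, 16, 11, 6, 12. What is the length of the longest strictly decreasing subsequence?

5

Negate each value so 'decreasing' becomes 'increasing', then run patience tails on the negated sequence:
-16 → extends → [-16]
-1 → extends → [-16, -1]
-13 → replaces -1 → [-16, -13]
-16 → already a tail → [-16, -13]
-9 → extends → [-16, -13, -9]
-11 → replaces -9 → [-16, -13, -11]
-15 → replaces -13 → [-16, -15, -11]
-12 → replaces -11 → [-16, -15, -12]
-16 → already a tail → [-16, -15, -12]
-11 → extends → [-16, -15, -12, -11]
-6 → extends → [-16, -15, -12, -11, -6]
-12 → already a tail → [-16, -15, -12, -11, -6]
Five tails, so the longest strictly decreasing subsequence of the original has length 5.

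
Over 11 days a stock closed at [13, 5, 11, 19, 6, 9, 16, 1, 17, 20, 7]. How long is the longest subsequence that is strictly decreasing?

4

Let dp[i] be the longest strictly decreasing subsequence ending at i:
i:      1  2  3  4  5  6  7  8  9 10 11
a[i]:  13  5 11 19  6  9 16  1 17 20  7
dp:     1  2  2  1  3  3  2  4  2  1  4
Maximum is 4.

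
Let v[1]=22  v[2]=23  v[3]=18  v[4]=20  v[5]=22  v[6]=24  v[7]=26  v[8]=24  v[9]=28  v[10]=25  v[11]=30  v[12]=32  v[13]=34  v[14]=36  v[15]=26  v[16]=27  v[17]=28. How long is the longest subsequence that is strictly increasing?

10

Let dp[i] be the length of the longest such subsequence ending at index i:
i:      1  2  3  4  5  6  7  8  9 10 11 12 13 14 15 16 17
v[i]:  22 23 18 20 22 24 26 24 28 25 30 32 34 36 26 27 28
dp:     1  2  1  2  3  4  5  4  6  5  7  8  9 10  6  7  8
Maximum dp value is 10.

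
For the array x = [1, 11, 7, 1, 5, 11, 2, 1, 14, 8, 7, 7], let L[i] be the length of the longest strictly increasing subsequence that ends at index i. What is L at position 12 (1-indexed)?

dp[i] = 1 + max{dp[j] : j<i, x[j]<x[i]} (or 1 if no such j):
i:      1  2  3  4  5  6  7  8  9 10 11 12
x[i]:   1 11  7  1  5 11  2  1 14  8  7  7
dp:     1  2  2  1  2  3  2  1  4  3  3  3
At index 12 the value is 3.

3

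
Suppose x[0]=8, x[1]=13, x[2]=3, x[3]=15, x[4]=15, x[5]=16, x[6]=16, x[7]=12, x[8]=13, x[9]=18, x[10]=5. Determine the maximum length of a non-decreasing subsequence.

Track the smallest tail for each achievable length (allowing ties):
8 → extends → [8]
13 → extends → [8, 13]
3 → replaces 8 → [3, 13]
15 → extends → [3, 13, 15]
15 → extends → [3, 13, 15, 15]
16 → extends → [3, 13, 15, 15, 16]
16 → extends → [3, 13, 15, 15, 16, 16]
12 → replaces 13 → [3, 12, 15, 15, 16, 16]
13 → replaces 15 → [3, 12, 13, 15, 16, 16]
18 → extends → [3, 12, 13, 15, 16, 16, 18]
5 → replaces 12 → [3, 5, 13, 15, 16, 16, 18]
Seven tails, so the longest non-decreasing subsequence has length 7 (e.g. 8, 13, 15, 15, 16, 16, 18).

7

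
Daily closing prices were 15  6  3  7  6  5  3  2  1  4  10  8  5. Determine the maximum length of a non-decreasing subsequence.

4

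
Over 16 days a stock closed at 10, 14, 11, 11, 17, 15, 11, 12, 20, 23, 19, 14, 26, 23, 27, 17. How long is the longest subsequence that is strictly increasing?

Track the smallest tail for each achievable length (strict):
10 → extends → [10]
14 → extends → [10, 14]
11 → replaces 14 → [10, 11]
11 → already a tail → [10, 11]
17 → extends → [10, 11, 17]
15 → replaces 17 → [10, 11, 15]
11 → already a tail → [10, 11, 15]
12 → replaces 15 → [10, 11, 12]
20 → extends → [10, 11, 12, 20]
23 → extends → [10, 11, 12, 20, 23]
19 → replaces 20 → [10, 11, 12, 19, 23]
14 → replaces 19 → [10, 11, 12, 14, 23]
26 → extends → [10, 11, 12, 14, 23, 26]
23 → already a tail → [10, 11, 12, 14, 23, 26]
27 → extends → [10, 11, 12, 14, 23, 26, 27]
17 → replaces 23 → [10, 11, 12, 14, 17, 26, 27]
Seven tails, so the longest strictly increasing subsequence has length 7 (e.g. 10, 14, 17, 20, 23, 26, 27).

7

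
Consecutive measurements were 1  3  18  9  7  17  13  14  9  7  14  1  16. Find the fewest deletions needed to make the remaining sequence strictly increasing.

7

Fewest deletions = n − (longest strictly increasing subsequence).
Patience tails:
1 → extends → [1]
3 → extends → [1, 3]
18 → extends → [1, 3, 18]
9 → replaces 18 → [1, 3, 9]
7 → replaces 9 → [1, 3, 7]
17 → extends → [1, 3, 7, 17]
13 → replaces 17 → [1, 3, 7, 13]
14 → extends → [1, 3, 7, 13, 14]
9 → replaces 13 → [1, 3, 7, 9, 14]
7 → already a tail → [1, 3, 7, 9, 14]
14 → already a tail → [1, 3, 7, 9, 14]
1 → already a tail → [1, 3, 7, 9, 14]
16 → extends → [1, 3, 7, 9, 14, 16]
Longest strictly increasing subsequence has length 6, so deletions = 13 − 6 = 7.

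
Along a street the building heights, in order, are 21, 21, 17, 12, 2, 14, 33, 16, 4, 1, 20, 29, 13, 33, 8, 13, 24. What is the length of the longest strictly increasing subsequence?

Let dp[i] be the length of the longest such subsequence ending at index i:
i:      1  2  3  4  5  6  7  8  9 10 11 12 13 14 15 16 17
a[i]:  21 21 17 12  2 14 33 16  4  1 20 29 13 33  8 13 24
dp:     1  1  1  1  1  2  3  3  2  1  4  5  3  6  3  4  5
Maximum dp value is 6.

6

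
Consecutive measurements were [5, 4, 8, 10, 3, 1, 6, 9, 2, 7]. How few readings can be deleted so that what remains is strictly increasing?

7

Fewest deletions = n − (longest strictly increasing subsequence).
Patience tails:
5 → extends → [5]
4 → replaces 5 → [4]
8 → extends → [4, 8]
10 → extends → [4, 8, 10]
3 → replaces 4 → [3, 8, 10]
1 → replaces 3 → [1, 8, 10]
6 → replaces 8 → [1, 6, 10]
9 → replaces 10 → [1, 6, 9]
2 → replaces 6 → [1, 2, 9]
7 → replaces 9 → [1, 2, 7]
Longest strictly increasing subsequence has length 3, so deletions = 10 − 3 = 7.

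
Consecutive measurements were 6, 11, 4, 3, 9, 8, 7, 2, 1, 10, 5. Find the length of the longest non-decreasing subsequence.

3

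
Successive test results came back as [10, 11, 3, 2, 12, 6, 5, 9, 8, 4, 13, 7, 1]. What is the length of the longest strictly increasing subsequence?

Track the smallest tail for each achievable length (strict):
10 → extends → [10]
11 → extends → [10, 11]
3 → replaces 10 → [3, 11]
2 → replaces 3 → [2, 11]
12 → extends → [2, 11, 12]
6 → replaces 11 → [2, 6, 12]
5 → replaces 6 → [2, 5, 12]
9 → replaces 12 → [2, 5, 9]
8 → replaces 9 → [2, 5, 8]
4 → replaces 5 → [2, 4, 8]
13 → extends → [2, 4, 8, 13]
7 → replaces 8 → [2, 4, 7, 13]
1 → replaces 2 → [1, 4, 7, 13]
Four tails, so the longest strictly increasing subsequence has length 4 (e.g. 10, 11, 12, 13).

4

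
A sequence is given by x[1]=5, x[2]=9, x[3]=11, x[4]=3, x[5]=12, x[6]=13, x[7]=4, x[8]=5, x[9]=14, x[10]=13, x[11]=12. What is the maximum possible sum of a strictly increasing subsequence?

Let S[i] be the best sum of a strictly increasing subsequence ending at i:
i:      1  2  3  4  5  6  7  8  9 10 11
x[i]:   5  9 11  3 12 13  4  5 14 13 12
S:      5 14 25  3 37 50  7 12 64 50 37
Maximum is 64 (e.g. 5 + 9 + 11 + 12 + 13 + 14).

64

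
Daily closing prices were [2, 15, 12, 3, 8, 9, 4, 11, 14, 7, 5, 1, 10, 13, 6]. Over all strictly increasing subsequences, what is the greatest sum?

47

Let S[i] be the best sum of a strictly increasing subsequence ending at i:
i:      1  2  3  4  5  6  7  8  9 10 11 12 13 14 15
a[i]:   2 15 12  3  8  9  4 11 14  7  5  1 10 13  6
S:      2 17 14  5 13 22  9 33 47 16 14  1 32 46 20
Maximum is 47 (e.g. 2 + 3 + 8 + 9 + 11 + 14).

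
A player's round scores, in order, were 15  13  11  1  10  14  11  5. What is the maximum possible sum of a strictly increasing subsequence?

Let S[i] be the best sum of a strictly increasing subsequence ending at i:
i:      1  2  3  4  5  6  7  8
a[i]:  15 13 11  1 10 14 11  5
S:     15 13 11  1 11 27 22  6
Maximum is 27 (e.g. 13 + 14).

27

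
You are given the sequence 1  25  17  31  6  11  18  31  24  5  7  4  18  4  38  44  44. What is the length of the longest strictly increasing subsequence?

Track the smallest tail for each achievable length (strict):
1 → extends → [1]
25 → extends → [1, 25]
17 → replaces 25 → [1, 17]
31 → extends → [1, 17, 31]
6 → replaces 17 → [1, 6, 31]
11 → replaces 31 → [1, 6, 11]
18 → extends → [1, 6, 11, 18]
31 → extends → [1, 6, 11, 18, 31]
24 → replaces 31 → [1, 6, 11, 18, 24]
5 → replaces 6 → [1, 5, 11, 18, 24]
7 → replaces 11 → [1, 5, 7, 18, 24]
4 → replaces 5 → [1, 4, 7, 18, 24]
18 → already a tail → [1, 4, 7, 18, 24]
4 → already a tail → [1, 4, 7, 18, 24]
38 → extends → [1, 4, 7, 18, 24, 38]
44 → extends → [1, 4, 7, 18, 24, 38, 44]
44 → already a tail → [1, 4, 7, 18, 24, 38, 44]
Seven tails, so the longest strictly increasing subsequence has length 7 (e.g. 1, 6, 11, 18, 31, 38, 44).

7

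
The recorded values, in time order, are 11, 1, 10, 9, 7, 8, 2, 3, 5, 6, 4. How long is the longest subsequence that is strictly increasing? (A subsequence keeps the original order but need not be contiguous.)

Let dp[i] be the length of the longest such subsequence ending at index i:
i:      1  2  3  4  5  6  7  8  9 10 11
a[i]:  11  1 10  9  7  8  2  3  5  6  4
dp:     1  1  2  2  2  3  2  3  4  5  4
Maximum dp value is 5.

5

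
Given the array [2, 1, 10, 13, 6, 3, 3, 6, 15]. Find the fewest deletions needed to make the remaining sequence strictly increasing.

Fewest deletions = n − (longest strictly increasing subsequence).
Patience tails:
2 → extends → [2]
1 → replaces 2 → [1]
10 → extends → [1, 10]
13 → extends → [1, 10, 13]
6 → replaces 10 → [1, 6, 13]
3 → replaces 6 → [1, 3, 13]
3 → already a tail → [1, 3, 13]
6 → replaces 13 → [1, 3, 6]
15 → extends → [1, 3, 6, 15]
Longest strictly increasing subsequence has length 4, so deletions = 9 − 4 = 5.

5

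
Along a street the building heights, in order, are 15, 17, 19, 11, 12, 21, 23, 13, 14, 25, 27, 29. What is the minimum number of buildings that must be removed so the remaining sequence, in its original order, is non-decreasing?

4

Fewest deletions = n − (longest non-decreasing subsequence).
i:      1  2  3  4  5  6  7  8  9 10 11 12
a[i]:  15 17 19 11 12 21 23 13 14 25 27 29
dp:     1  2  3  1  2  4  5  3  4  6  7  8
max dp = 8, so deletions = 12 − 8 = 4.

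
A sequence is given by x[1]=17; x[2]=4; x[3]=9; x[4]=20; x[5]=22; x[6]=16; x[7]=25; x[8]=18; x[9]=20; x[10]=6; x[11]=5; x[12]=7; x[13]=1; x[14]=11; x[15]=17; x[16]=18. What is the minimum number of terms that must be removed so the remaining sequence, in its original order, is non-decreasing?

Fewest deletions = n − (longest non-decreasing subsequence).
i:      1  2  3  4  5  6  7  8  9 10 11 12 13 14 15 16
x[i]:  17  4  9 20 22 16 25 18 20  6  5  7  1 11 17 18
dp:     1  1  2  3  4  3  5  4  5  2  2  3  1  4  5  6
max dp = 6, so deletions = 16 − 6 = 10.

10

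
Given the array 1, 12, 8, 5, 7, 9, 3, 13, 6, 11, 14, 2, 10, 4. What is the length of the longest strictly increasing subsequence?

Let dp[i] be the length of the longest such subsequence ending at index i:
i:      1  2  3  4  5  6  7  8  9 10 11 12 13 14
a[i]:   1 12  8  5  7  9  3 13  6 11 14  2 10  4
dp:     1  2  2  2  3  4  2  5  3  5  6  2  5  3
Maximum dp value is 6.

6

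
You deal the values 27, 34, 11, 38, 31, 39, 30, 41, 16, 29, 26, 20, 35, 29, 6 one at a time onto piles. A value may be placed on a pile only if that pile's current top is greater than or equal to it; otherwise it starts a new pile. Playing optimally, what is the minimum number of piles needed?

5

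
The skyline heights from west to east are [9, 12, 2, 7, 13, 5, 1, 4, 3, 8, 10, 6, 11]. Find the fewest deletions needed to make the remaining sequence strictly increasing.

Fewest deletions = n − (longest strictly increasing subsequence).
Patience tails:
9 → extends → [9]
12 → extends → [9, 12]
2 → replaces 9 → [2, 12]
7 → replaces 12 → [2, 7]
13 → extends → [2, 7, 13]
5 → replaces 7 → [2, 5, 13]
1 → replaces 2 → [1, 5, 13]
4 → replaces 5 → [1, 4, 13]
3 → replaces 4 → [1, 3, 13]
8 → replaces 13 → [1, 3, 8]
10 → extends → [1, 3, 8, 10]
6 → replaces 8 → [1, 3, 6, 10]
11 → extends → [1, 3, 6, 10, 11]
Longest strictly increasing subsequence has length 5, so deletions = 13 − 5 = 8.

8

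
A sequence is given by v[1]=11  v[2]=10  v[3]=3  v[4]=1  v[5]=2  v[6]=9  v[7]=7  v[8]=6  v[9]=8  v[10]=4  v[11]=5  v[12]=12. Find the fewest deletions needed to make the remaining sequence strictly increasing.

7

Fewest deletions = n − (longest strictly increasing subsequence).
i:      1  2  3  4  5  6  7  8  9 10 11 12
v[i]:  11 10  3  1  2  9  7  6  8  4  5 12
dp:     1  1  1  1  2  3  3  3  4  3  4  5
max dp = 5, so deletions = 12 − 5 = 7.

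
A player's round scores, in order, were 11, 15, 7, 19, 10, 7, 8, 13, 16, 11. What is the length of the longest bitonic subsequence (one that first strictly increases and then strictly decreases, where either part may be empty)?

5

inc[i] = longest strictly increasing subsequence ending at i; dec[i] = longest strictly decreasing subsequence starting at i:
i:      1  2  3  4  5  6  7  8  9 10
a[i]:  11 15  7 19 10  7  8 13 16 11
inc:    1  2  1  3  2  1  2  3  4  3
dec:    3  3  1  3  2  1  1  2  2  1
Best peak at i=4 (value 19): inc=3, dec=3, length 3+3−1 = 5.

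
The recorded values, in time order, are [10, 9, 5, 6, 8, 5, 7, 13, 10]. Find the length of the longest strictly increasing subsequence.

4

Let dp[i] be the length of the longest such subsequence ending at index i:
i:      1  2  3  4  5  6  7  8  9
a[i]:  10  9  5  6  8  5  7 13 10
dp:     1  1  1  2  3  1  3  4  4
Maximum dp value is 4.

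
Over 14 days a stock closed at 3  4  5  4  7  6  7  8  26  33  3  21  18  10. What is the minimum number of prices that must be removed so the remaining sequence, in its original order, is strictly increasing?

Fewest deletions = n − (longest strictly increasing subsequence).
Patience tails:
3 → extends → [3]
4 → extends → [3, 4]
5 → extends → [3, 4, 5]
4 → already a tail → [3, 4, 5]
7 → extends → [3, 4, 5, 7]
6 → replaces 7 → [3, 4, 5, 6]
7 → extends → [3, 4, 5, 6, 7]
8 → extends → [3, 4, 5, 6, 7, 8]
26 → extends → [3, 4, 5, 6, 7, 8, 26]
33 → extends → [3, 4, 5, 6, 7, 8, 26, 33]
3 → already a tail → [3, 4, 5, 6, 7, 8, 26, 33]
21 → replaces 26 → [3, 4, 5, 6, 7, 8, 21, 33]
18 → replaces 21 → [3, 4, 5, 6, 7, 8, 18, 33]
10 → replaces 18 → [3, 4, 5, 6, 7, 8, 10, 33]
Longest strictly increasing subsequence has length 8, so deletions = 14 − 8 = 6.

6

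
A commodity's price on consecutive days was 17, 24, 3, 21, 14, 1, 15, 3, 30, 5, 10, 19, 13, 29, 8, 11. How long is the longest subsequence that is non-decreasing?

6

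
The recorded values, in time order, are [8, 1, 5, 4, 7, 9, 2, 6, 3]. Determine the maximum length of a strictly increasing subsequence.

Let dp[i] be the length of the longest such subsequence ending at index i:
i:     1 2 3 4 5 6 7 8 9
a[i]:  8 1 5 4 7 9 2 6 3
dp:    1 1 2 2 3 4 2 3 3
Maximum dp value is 4.

4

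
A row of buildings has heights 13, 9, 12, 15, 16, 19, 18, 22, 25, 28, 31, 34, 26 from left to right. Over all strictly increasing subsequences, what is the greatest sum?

Let S[i] be the best sum of a strictly increasing subsequence ending at i:
i:       1   2   3   4   5   6   7   8   9  10  11  12  13
a[i]:   13   9  12  15  16  19  18  22  25  28  31  34  26
S:      13   9  21  36  52  71  70  93 118 146 177 211 144
Maximum is 211 (e.g. 9 + 12 + 15 + 16 + 19 + 22 + 25 + 28 + 31 + 34).

211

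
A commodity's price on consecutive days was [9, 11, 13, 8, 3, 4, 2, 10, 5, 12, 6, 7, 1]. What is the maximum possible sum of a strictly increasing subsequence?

Let S[i] be the best sum of a strictly increasing subsequence ending at i:
i:      1  2  3  4  5  6  7  8  9 10 11 12 13
a[i]:   9 11 13  8  3  4  2 10  5 12  6  7  1
S:      9 20 33  8  3  7  2 19 12 32 18 25  1
Maximum is 33 (e.g. 9 + 11 + 13).

33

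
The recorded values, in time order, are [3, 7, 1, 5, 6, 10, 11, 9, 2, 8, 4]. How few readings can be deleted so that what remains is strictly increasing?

Fewest deletions = n − (longest strictly increasing subsequence).
i:      1  2  3  4  5  6  7  8  9 10 11
a[i]:   3  7  1  5  6 10 11  9  2  8  4
dp:     1  2  1  2  3  4  5  4  2  4  3
max dp = 5, so deletions = 11 − 5 = 6.

6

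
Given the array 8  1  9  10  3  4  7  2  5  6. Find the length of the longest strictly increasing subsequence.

5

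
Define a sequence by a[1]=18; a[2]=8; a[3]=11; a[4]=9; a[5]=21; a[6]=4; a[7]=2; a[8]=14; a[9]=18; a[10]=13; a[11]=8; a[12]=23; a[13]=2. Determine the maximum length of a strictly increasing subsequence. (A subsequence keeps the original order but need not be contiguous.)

5

Track the smallest tail for each achievable length (strict):
18 → extends → [18]
8 → replaces 18 → [8]
11 → extends → [8, 11]
9 → replaces 11 → [8, 9]
21 → extends → [8, 9, 21]
4 → replaces 8 → [4, 9, 21]
2 → replaces 4 → [2, 9, 21]
14 → replaces 21 → [2, 9, 14]
18 → extends → [2, 9, 14, 18]
13 → replaces 14 → [2, 9, 13, 18]
8 → replaces 9 → [2, 8, 13, 18]
23 → extends → [2, 8, 13, 18, 23]
2 → already a tail → [2, 8, 13, 18, 23]
Five tails, so the longest strictly increasing subsequence has length 5 (e.g. 8, 11, 14, 18, 23).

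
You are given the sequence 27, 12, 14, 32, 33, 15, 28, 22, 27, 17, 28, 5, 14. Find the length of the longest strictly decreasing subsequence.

5

Let dp[i] be the longest strictly decreasing subsequence ending at i:
i:      1  2  3  4  5  6  7  8  9 10 11 12 13
a[i]:  27 12 14 32 33 15 28 22 27 17 28  5 14
dp:     1  2  2  1  1  2  2  3  3  4  2  5  5
Maximum is 5.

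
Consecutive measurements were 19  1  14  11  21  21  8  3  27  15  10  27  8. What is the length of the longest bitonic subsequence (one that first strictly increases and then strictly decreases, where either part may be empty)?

inc[i] = longest strictly increasing subsequence ending at i; dec[i] = longest strictly decreasing subsequence starting at i:
i:      1  2  3  4  5  6  7  8  9 10 11 12 13
a[i]:  19  1 14 11 21 21  8  3 27 15 10 27  8
inc:    1  1  2  2  3  3  2  2  4  3  3  4  3
dec:    5  1  4  3  4  4  2  1  4  3  2  2  1
Best peak at i=9 (value 27): inc=4, dec=4, length 4+4−1 = 7.

7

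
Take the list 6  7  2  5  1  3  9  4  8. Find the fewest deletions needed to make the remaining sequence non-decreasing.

Fewest deletions = n − (longest non-decreasing subsequence).
i:     1 2 3 4 5 6 7 8 9
a[i]:  6 7 2 5 1 3 9 4 8
dp:    1 2 1 2 1 2 3 3 4
max dp = 4, so deletions = 9 − 4 = 5.

5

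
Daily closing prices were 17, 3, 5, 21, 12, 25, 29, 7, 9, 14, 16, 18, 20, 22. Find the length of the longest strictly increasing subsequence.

Let dp[i] be the length of the longest such subsequence ending at index i:
i:      1  2  3  4  5  6  7  8  9 10 11 12 13 14
a[i]:  17  3  5 21 12 25 29  7  9 14 16 18 20 22
dp:     1  1  2  3  3  4  5  3  4  5  6  7  8  9
Maximum dp value is 9.

9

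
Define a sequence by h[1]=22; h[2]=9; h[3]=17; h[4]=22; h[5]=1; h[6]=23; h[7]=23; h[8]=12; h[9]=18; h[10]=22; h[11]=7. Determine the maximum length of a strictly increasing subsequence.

4

Track the smallest tail for each achievable length (strict):
22 → extends → [22]
9 → replaces 22 → [9]
17 → extends → [9, 17]
22 → extends → [9, 17, 22]
1 → replaces 9 → [1, 17, 22]
23 → extends → [1, 17, 22, 23]
23 → already a tail → [1, 17, 22, 23]
12 → replaces 17 → [1, 12, 22, 23]
18 → replaces 22 → [1, 12, 18, 23]
22 → replaces 23 → [1, 12, 18, 22]
7 → replaces 12 → [1, 7, 18, 22]
Four tails, so the longest strictly increasing subsequence has length 4 (e.g. 9, 17, 22, 23).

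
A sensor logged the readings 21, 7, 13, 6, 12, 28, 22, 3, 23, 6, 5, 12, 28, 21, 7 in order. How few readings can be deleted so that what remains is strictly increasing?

Fewest deletions = n − (longest strictly increasing subsequence).
Patience tails:
21 → extends → [21]
7 → replaces 21 → [7]
13 → extends → [7, 13]
6 → replaces 7 → [6, 13]
12 → replaces 13 → [6, 12]
28 → extends → [6, 12, 28]
22 → replaces 28 → [6, 12, 22]
3 → replaces 6 → [3, 12, 22]
23 → extends → [3, 12, 22, 23]
6 → replaces 12 → [3, 6, 22, 23]
5 → replaces 6 → [3, 5, 22, 23]
12 → replaces 22 → [3, 5, 12, 23]
28 → extends → [3, 5, 12, 23, 28]
21 → replaces 23 → [3, 5, 12, 21, 28]
7 → replaces 12 → [3, 5, 7, 21, 28]
Longest strictly increasing subsequence has length 5, so deletions = 15 − 5 = 10.

10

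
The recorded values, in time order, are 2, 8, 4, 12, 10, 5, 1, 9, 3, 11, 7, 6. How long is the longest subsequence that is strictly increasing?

Let dp[i] be the length of the longest such subsequence ending at index i:
i:      1  2  3  4  5  6  7  8  9 10 11 12
a[i]:   2  8  4 12 10  5  1  9  3 11  7  6
dp:     1  2  2  3  3  3  1  4  2  5  4  4
Maximum dp value is 5.

5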